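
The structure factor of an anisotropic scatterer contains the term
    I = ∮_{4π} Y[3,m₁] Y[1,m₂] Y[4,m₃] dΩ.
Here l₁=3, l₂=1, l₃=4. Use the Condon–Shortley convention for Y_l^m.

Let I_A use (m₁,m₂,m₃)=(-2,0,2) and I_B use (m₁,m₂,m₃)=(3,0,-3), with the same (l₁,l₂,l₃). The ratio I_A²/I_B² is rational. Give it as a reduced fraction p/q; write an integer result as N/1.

Same 3,1,4: normalisation and zero-m 3j drop out of the ratio.
A: Δ: 0! 6! 2! / 9! → 1/252; sum: t=0:+1/120 = 1/120; 3j²(3 1 4; -2 0 2) = Δ·Π!·Σ² = 1/21  (sign +1)
B: Δ: 0! 6! 2! / 9! → 1/252; sum: t=0:+1/720 = 1/720; 3j²(3 1 4; 3 0 -3) = Δ·Π!·Σ² = 1/36  (sign -1)
I_A²/I_B² = (1/21)/(1/36) = 12/7

12/7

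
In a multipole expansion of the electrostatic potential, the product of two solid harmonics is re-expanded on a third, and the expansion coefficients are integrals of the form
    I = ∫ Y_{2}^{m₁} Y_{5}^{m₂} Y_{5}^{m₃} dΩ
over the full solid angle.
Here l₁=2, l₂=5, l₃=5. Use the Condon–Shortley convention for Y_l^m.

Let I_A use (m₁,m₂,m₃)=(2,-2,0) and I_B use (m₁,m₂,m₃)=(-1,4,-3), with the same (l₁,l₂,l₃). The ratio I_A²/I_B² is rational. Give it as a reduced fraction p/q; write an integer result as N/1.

20/21

Same 2,5,5: normalisation and zero-m 3j drop out of the ratio.
A: Δ: 2! 2! 8! / 13! → 1/38610; sum: t=0:+1/2880 = 1/2880; 3j²(2 5 5; 2 -2 0) = Δ·Π!·Σ² = 14/429  (sign -1)
B: Δ: 2! 2! 8! / 13! → 1/38610; sum: t=1:−1/80640 t=2:+1/10080 = 1/11520; 3j²(2 5 5; -1 4 -3) = Δ·Π!·Σ² = 49/1430  (sign +1)
I_A²/I_B² = (14/429)/(49/1430) = 20/21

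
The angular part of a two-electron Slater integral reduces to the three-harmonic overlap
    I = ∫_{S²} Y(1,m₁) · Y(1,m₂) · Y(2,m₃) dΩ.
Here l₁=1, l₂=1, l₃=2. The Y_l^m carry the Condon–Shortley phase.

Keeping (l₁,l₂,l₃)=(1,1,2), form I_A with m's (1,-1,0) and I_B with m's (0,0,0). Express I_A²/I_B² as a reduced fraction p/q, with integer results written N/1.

1/4

Shared (l₁,l₂,l₃)=(1,1,2): N and (l;000)² cancel in I_A²/I_B².
A: Δ = 0!·2!·2!/5! = 1/30; Racah Σ t=0..0: t=0:+1/4 = 1/4; ⇒ 3j(1 1 2; 1 -1 0)² = 1/30, sgn +1
B: Δ = 0!·2!·2!/5! = 1/30; Racah Σ t=0..0: t=0:+1/1 = 1/1; ⇒ 3j(1 1 2; 0 0 0)² = 2/15, sgn +1
I_A²/I_B² = (1/30)/(2/15) = 1/4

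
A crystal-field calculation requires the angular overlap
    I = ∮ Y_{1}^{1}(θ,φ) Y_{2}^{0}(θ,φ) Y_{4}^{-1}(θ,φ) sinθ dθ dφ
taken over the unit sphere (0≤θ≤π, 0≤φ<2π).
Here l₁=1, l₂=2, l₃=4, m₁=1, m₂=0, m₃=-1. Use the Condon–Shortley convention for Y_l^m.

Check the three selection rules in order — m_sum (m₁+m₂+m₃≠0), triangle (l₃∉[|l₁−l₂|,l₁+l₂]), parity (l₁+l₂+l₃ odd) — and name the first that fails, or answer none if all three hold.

Σmᵢ = 0  ✓
l₃∈[|l₁−l₂|,l₁+l₂]=[1,3], have l₃=4  ✗
Σlᵢ = 7 ⇒ odd

triangle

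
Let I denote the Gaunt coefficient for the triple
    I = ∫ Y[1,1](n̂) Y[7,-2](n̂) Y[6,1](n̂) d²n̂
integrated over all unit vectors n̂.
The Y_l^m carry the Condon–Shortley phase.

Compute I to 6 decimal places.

0.209937

Checks pass: Σm=0; 14 even; l₃=6∈[6,8].
(2·1+1)(2·7+1)(2·6+1) = 585
Δ: 2! 0! 12! / 15! → 1/1365
sum: t=1:−1/518400 = -1/518400
3j²(1 7 6; 0 0 0) = Δ·Π!·Σ² = 7/195  (sign -1)
sum: t=0:+1/1209600 = 1/1209600
3j²(1 7 6; 1 -2 1) = Δ·Π!·Σ² = 12/455  (sign -1)
combine: 4πI² = 585·7/195·12/455 = 36/65
take √, sign +1: I = 0.20993732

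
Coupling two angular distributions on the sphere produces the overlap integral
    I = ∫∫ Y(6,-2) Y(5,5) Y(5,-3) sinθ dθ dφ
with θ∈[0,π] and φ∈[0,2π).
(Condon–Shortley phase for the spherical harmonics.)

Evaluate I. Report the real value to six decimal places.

0.140602

m-sum 0 ✓  L=16 even ✓  1≤5≤11 ✓
Π(2lᵢ+1) = 13×11×11 = 1573
triangle coeff Δ(6,5,5) = 1/28588560
Σ_t [1,5]: t=1:−1/345600 t=2:+1/13824 t=3:−1/5184 t=4:+1/13824 t=5:−1/345600 = -7/129600
(3j)²=80/7293 [(6 5 5; 0 0 0)], sign=+1
Σ_t [6,6]: t=6:+1/829440 = 1/829440
(3j)²=35/2431 [(6 5 5; -2 5 -3)], sign=+1
⇒ 4πI² = 2800/11271
I = (+1)√(2800/11271/(4π)) = 0.14060244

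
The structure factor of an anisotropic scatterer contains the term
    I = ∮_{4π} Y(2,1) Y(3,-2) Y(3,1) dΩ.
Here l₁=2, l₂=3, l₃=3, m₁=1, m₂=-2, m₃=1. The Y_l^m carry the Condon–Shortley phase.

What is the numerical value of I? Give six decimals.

0.162868

m-sum 0 ✓  L=8 even ✓  1≤3≤5 ✓
Π(2lᵢ+1) = 5×7×7 = 245
triangle coeff Δ(2,3,3) = 1/3780
Σ_t [0,2]: t=0:+1/24 t=1:−1/4 t=2:+1/24 = -1/6
(3j)²=4/105 [(2 3 3; 0 0 0)], sign=+1
Σ_t [0,1]: t=0:+1/12 t=1:−1/48 = 1/16
(3j)²=1/28 [(2 3 3; 1 -2 1)], sign=+1
⇒ 4πI² = 1/3
I = (+1)√(1/3/(4π)) = 0.16286750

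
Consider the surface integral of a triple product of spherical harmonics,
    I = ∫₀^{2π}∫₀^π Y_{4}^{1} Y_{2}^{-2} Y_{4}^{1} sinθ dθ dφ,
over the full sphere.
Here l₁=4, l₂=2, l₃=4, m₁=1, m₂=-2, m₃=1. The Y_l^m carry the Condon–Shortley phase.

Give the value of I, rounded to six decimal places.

0.200662

m-sum 0 ✓  L=10 even ✓  2≤4≤6 ✓
Π(2lᵢ+1) = 9×5×9 = 405
triangle coeff Δ(4,2,4) = 1/13860
Σ_t [0,2]: t=0:+1/192 t=1:−1/36 t=2:+1/192 = -5/288
(3j)²=20/693 [(4 2 4; 0 0 0)], sign=-1
Σ_t [0,0]: t=0:+1/144 = 1/144
(3j)²=10/231 [(4 2 4; 1 -2 1)], sign=-1
⇒ 4πI² = 3000/5929
I = (+1)√(3000/5929/(4π)) = 0.20066192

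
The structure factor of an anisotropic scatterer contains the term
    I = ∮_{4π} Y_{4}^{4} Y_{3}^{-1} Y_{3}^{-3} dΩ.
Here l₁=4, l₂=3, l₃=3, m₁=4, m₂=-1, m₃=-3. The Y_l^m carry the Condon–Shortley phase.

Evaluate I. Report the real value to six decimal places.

-0.166198

Checks pass: Σm=0; 10 even; l₃=3∈[1,7].
(2·4+1)(2·3+1)(2·3+1) = 441
Δ: 4! 4! 2! / 11! → 1/34650
sum: t=1:−1/72 t=2:+1/16 t=3:−1/72 = 5/144
3j²(4 3 3; 0 0 0) = Δ·Π!·Σ² = 2/77  (sign -1)
sum: t=0:+1/1152 = 1/1152
3j²(4 3 3; 4 -1 -3) = Δ·Π!·Σ² = 1/33  (sign +1)
combine: 4πI² = 441·2/77·1/33 = 42/121
take √, sign -1: I = -0.16619847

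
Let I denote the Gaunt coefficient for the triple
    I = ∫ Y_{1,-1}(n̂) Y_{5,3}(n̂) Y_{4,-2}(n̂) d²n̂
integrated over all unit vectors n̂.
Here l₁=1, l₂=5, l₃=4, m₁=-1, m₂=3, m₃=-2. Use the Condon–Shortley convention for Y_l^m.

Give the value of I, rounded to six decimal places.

Checks pass: Σm=0; 10 even; l₃=4∈[4,6].
(2·1+1)(2·5+1)(2·4+1) = 297
Δ: 2! 0! 8! / 11! → 1/495
sum: t=1:−1/576 = -1/576
3j²(1 5 4; 0 0 0) = Δ·Π!·Σ² = 5/99  (sign -1)
sum: t=2:+1/2880 = 1/2880
3j²(1 5 4; -1 3 -2) = Δ·Π!·Σ² = 28/495  (sign +1)
combine: 4πI² = 297·5/99·28/495 = 28/33
take √, sign -1: I = -0.25984664

-0.259847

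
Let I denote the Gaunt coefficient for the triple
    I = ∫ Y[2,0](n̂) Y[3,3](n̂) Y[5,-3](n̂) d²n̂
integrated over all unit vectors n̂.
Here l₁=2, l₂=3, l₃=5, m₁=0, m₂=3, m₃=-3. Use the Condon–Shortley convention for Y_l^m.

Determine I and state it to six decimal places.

-0.126792

Checks pass: Σm=0; 10 even; l₃=5∈[1,5].
(2·2+1)(2·3+1)(2·5+1) = 385
Δ: 0! 4! 6! / 11! → 1/2310
sum: t=0:+1/144 = 1/144
3j²(2 3 5; 0 0 0) = Δ·Π!·Σ² = 10/231  (sign -1)
sum: t=0:+1/2880 = 1/2880
3j²(2 3 5; 0 3 -3) = Δ·Π!·Σ² = 2/165  (sign +1)
combine: 4πI² = 385·10/231·2/165 = 20/99
take √, sign -1: I = -0.12679218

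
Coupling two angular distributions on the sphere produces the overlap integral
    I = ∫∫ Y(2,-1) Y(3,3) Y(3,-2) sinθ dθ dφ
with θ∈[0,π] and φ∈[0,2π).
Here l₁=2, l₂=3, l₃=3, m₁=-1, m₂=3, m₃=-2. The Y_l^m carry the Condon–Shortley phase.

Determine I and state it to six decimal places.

-0.210261

m-sum 0 ✓  L=8 even ✓  1≤3≤5 ✓
Π(2lᵢ+1) = 5×7×7 = 245
triangle coeff Δ(2,3,3) = 1/3780
Σ_t [0,2]: t=0:+1/24 t=1:−1/4 t=2:+1/24 = -1/6
(3j)²=4/105 [(2 3 3; 0 0 0)], sign=+1
Σ_t [2,2]: t=2:+1/48 = 1/48
(3j)²=5/84 [(2 3 3; -1 3 -2)], sign=-1
⇒ 4πI² = 5/9
I = (-1)√(5/9/(4π)) = -0.21026104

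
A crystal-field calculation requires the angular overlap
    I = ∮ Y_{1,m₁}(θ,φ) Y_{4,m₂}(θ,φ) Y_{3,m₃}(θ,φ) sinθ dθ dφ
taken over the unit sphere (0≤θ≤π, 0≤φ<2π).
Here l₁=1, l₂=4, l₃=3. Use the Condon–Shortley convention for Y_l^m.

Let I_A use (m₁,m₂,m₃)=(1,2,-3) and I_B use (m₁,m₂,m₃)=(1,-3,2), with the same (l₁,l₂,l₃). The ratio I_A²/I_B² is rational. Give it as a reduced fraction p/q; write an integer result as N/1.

Same 1,4,3: normalisation and zero-m 3j drop out of the ratio.
A: Δ: 2! 0! 6! / 9! → 1/252; sum: t=0:+1/1440 = 1/1440; 3j²(1 4 3; 1 2 -3) = Δ·Π!·Σ² = 1/252  (sign +1)
B: Δ: 2! 0! 6! / 9! → 1/252; sum: t=0:+1/240 = 1/240; 3j²(1 4 3; 1 -3 2) = Δ·Π!·Σ² = 1/12  (sign -1)
I_A²/I_B² = (1/252)/(1/12) = 1/21

1/21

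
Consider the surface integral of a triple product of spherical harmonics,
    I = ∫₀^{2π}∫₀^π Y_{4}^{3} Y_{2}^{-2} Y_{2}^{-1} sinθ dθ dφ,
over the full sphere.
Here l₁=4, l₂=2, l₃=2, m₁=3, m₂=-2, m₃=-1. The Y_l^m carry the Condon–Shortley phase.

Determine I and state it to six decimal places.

Checks pass: Σm=0; 8 even; l₃=2∈[2,6].
(2·4+1)(2·2+1)(2·2+1) = 225
Δ: 4! 4! 0! / 9! → 1/630
sum: t=2:+1/16 = 1/16
3j²(4 2 2; 0 0 0) = Δ·Π!·Σ² = 2/35  (sign +1)
sum: t=0:+1/144 = 1/144
3j²(4 2 2; 3 -2 -1) = Δ·Π!·Σ² = 1/18  (sign -1)
combine: 4πI² = 225·2/35·1/18 = 5/7
take √, sign -1: I = -0.23841361

-0.238414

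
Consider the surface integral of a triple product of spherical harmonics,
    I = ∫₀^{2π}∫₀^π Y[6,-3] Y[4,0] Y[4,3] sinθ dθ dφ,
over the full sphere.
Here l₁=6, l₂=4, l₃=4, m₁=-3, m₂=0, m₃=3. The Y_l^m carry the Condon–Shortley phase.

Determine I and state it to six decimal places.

Checks pass: Σm=0; 14 even; l₃=4∈[2,10].
(2·6+1)(2·4+1)(2·4+1) = 1053
Δ: 6! 6! 2! / 15! → 1/1261260
sum: t=2:+1/4608 t=3:−1/1296 t=4:+1/4608 = -7/20736
3j²(6 4 4; 0 0 0) = Δ·Π!·Σ² = 20/1287  (sign -1)
sum: t=3:−1/25920 t=4:+1/11520 = 1/20736
3j²(6 4 4; -3 0 3) = Δ·Π!·Σ² = 5/429  (sign -1)
combine: 4πI² = 1053·20/1287·5/429 = 300/1573
take √, sign +1: I = 0.12319450

0.123195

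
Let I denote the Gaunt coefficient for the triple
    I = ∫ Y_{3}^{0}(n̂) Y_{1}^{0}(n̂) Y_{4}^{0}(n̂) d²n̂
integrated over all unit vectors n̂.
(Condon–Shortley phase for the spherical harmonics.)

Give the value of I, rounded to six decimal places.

0.246233

Checks pass: Σm=0; 8 even; l₃=4∈[2,4].
(2·3+1)(2·1+1)(2·4+1) = 189
Δ: 0! 6! 2! / 9! → 1/252
sum: t=0:+1/36 = 1/36
3j²(3 1 4; 0 0 0) = Δ·Π!·Σ² = 4/63  (sign +1)
(m-triple is (0,0,0) — same symbol as above.)
combine: 4πI² = 189·4/63·4/63 = 16/21
take √, sign +1: I = 0.24623252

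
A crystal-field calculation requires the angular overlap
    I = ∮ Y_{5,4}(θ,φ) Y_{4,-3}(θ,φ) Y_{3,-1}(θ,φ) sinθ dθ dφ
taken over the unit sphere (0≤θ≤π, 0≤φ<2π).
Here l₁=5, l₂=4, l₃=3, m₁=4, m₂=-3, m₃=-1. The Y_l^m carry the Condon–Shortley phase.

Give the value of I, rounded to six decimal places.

Checks pass: Σm=0; 12 even; l₃=3∈[1,9].
(2·5+1)(2·4+1)(2·3+1) = 693
Δ: 6! 4! 2! / 13! → 1/180180
sum: t=2:+1/576 t=3:−1/144 t=4:+1/576 = -1/288
3j²(5 4 3; 0 0 0) = Δ·Π!·Σ² = 20/1001  (sign +1)
sum: t=0:+1/4320 t=1:−1/5760 = 1/17280
3j²(5 4 3; 4 -3 -1) = Δ·Π!·Σ² = 7/4290  (sign +1)
combine: 4πI² = 693·20/1001·7/4290 = 42/1859
take √, sign +1: I = 0.04240138

0.042401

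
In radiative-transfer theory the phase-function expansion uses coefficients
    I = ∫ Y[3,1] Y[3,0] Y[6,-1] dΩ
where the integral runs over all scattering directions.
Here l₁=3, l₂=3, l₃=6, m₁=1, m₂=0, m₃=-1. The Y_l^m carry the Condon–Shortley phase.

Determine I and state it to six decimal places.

-0.221775

Checks pass: Σm=0; 12 even; l₃=6∈[0,6].
(2·3+1)(2·3+1)(2·6+1) = 637
Δ: 0! 6! 6! / 13! → 1/12012
sum: t=0:+1/1296 = 1/1296
3j²(3 3 6; 0 0 0) = Δ·Π!·Σ² = 100/3003  (sign +1)
sum: t=0:+1/1728 = 1/1728
3j²(3 3 6; 1 0 -1) = Δ·Π!·Σ² = 25/858  (sign -1)
combine: 4πI² = 637·100/3003·25/858 = 8750/14157
take √, sign -1: I = -0.22177545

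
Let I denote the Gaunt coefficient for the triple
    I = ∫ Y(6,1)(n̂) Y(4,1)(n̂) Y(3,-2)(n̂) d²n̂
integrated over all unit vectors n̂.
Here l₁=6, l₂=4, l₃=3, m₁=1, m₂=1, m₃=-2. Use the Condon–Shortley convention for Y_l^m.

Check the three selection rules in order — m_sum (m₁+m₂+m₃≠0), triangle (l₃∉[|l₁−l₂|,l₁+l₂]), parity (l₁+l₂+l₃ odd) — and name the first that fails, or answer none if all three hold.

parity

Σmᵢ = 0  ✓
l₃∈[|l₁−l₂|,l₁+l₂]=[2,10], have l₃=3  ✓
Σlᵢ = 13 ⇒ odd  ✗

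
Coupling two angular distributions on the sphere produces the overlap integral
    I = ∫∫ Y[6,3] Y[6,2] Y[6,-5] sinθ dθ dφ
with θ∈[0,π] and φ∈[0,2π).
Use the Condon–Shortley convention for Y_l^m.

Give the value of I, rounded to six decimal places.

m-sum 0 ✓  L=18 even ✓  0≤6≤12 ✓
Π(2lᵢ+1) = 13×13×13 = 2197
triangle coeff Δ(6,6,6) = 1/325909584
Σ_t [0,6]: t=0:+1/373248000 t=1:−1/1728000 t=2:+1/110592 t=3:−1/46656 t=4:+1/110592 t=5:−1/1728000 t=6:+1/373248000 = -7/1555200
(3j)²=400/46189 [(6 6 6; 0 0 0)], sign=-1
Σ_t [2,3]: t=2:+1/4147200 t=3:−1/3110400 = -1/12441600
(3j)²=7/4199 [(6 6 6; 3 2 -5)], sign=+1
⇒ 4πI² = 36400/1147619
I = (-1)√(36400/1147619/(4π)) = -0.05023968

-0.050240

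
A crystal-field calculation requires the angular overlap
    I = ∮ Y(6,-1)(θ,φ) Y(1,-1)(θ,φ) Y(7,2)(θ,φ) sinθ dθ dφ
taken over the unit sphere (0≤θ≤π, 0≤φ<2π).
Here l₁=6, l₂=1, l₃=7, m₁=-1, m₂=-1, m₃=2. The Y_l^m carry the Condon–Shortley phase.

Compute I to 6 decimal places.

m-sum 0 ✓  L=14 even ✓  5≤7≤7 ✓
Π(2lᵢ+1) = 13×3×15 = 585
triangle coeff Δ(6,1,7) = 1/1365
Σ_t [0,0]: t=0:+1/518400 = 1/518400
(3j)²=7/195 [(6 1 7; 0 0 0)], sign=-1
Σ_t [0,0]: t=0:+1/1209600 = 1/1209600
(3j)²=12/455 [(6 1 7; -1 -1 2)], sign=-1
⇒ 4πI² = 36/65
I = (+1)√(36/65/(4π)) = 0.20993732

0.209937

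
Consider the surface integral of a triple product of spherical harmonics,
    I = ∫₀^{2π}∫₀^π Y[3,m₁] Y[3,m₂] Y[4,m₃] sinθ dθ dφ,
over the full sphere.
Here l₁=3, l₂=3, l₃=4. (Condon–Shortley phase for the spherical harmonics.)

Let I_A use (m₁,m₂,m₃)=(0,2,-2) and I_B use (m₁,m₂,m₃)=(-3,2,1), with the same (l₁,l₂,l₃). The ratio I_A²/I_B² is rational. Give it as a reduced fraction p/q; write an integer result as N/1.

1/10

Shared (l₁,l₂,l₃)=(3,3,4): N and (l;000)² cancel in I_A²/I_B².
A: Δ = 2!·4!·4!/11! = 1/34650; Racah Σ t=1..2: t=1:−1/96 t=2:+1/72 = 1/288; ⇒ 3j(3 3 4; 0 2 -2)² = 1/462, sgn +1
B: Δ = 2!·4!·4!/11! = 1/34650; Racah Σ t=2..2: t=2:+1/288 = 1/288; ⇒ 3j(3 3 4; -3 2 1)² = 5/231, sgn -1
I_A²/I_B² = (1/462)/(5/231) = 1/10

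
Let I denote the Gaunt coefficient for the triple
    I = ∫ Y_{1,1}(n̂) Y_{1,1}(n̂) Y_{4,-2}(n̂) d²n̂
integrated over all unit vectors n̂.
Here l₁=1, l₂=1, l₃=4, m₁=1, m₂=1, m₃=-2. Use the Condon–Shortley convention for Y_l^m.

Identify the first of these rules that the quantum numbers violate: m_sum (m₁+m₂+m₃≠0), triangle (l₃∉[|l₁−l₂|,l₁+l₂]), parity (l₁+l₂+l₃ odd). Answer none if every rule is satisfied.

triangle

azimuthal sum: 1 + 1 − 2 = 0  ✓
0 ≤ 4 ≤ 2 (triangle on l)  ✗
L = 1 + 1 + 4 = 6 (even)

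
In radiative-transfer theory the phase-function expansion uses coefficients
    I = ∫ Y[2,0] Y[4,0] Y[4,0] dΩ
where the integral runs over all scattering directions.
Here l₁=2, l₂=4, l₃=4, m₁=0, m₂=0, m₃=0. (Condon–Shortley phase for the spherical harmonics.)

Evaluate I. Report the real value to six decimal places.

0.163840

Checks pass: Σm=0; 10 even; l₃=4∈[2,6].
(2·2+1)(2·4+1)(2·4+1) = 405
Δ: 2! 2! 6! / 11! → 1/13860
sum: t=0:+1/192 t=1:−1/36 t=2:+1/192 = -5/288
3j²(2 4 4; 0 0 0) = Δ·Π!·Σ² = 20/693  (sign -1)
(m-triple is (0,0,0) — same symbol as above.)
combine: 4πI² = 405·20/693·20/693 = 2000/5929
take √, sign +1: I = 0.16383977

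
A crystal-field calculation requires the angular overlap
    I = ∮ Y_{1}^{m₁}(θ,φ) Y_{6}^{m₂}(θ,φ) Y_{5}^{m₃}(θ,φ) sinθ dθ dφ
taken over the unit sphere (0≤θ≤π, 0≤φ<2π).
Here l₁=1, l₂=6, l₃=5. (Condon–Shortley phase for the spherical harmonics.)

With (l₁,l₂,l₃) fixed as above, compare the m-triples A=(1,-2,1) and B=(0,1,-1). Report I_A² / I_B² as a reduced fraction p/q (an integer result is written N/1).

l's match ⇒ only the (l;m) 3-j factors differ between A and B.
A: triangle coeff Δ(1,6,5) = 1/858; Σ_t [0,0]: t=0:+1/34560 = 1/34560; (3j)²=14/429 [(1 6 5; 1 -2 1)], sign=+1
B: triangle coeff Δ(1,6,5) = 1/858; Σ_t [1,1]: t=1:−1/17280 = -1/17280; (3j)²=35/858 [(1 6 5; 0 1 -1)], sign=-1
I_A²/I_B² = (14/429)/(35/858) = 4/5

4/5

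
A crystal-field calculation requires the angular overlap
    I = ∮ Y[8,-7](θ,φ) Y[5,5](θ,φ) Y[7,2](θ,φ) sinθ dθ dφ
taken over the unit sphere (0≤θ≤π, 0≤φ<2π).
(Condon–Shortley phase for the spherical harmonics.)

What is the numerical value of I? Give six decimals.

-0.105931

Rules hold: Σm=0, L=20 even, 3≤7≤13.
N = 17·11·15 = 2805
Δ = 6!·10!·4!/21! = 1/814773960
Racah Σ t=1..5: t=1:−1/87091200 t=2:+1/4976640 t=3:−1/2073600 t=4:+1/4976640 t=5:−1/87091200 = -1/9676800
⇒ 3j(8 5 7; 0 0 0)² = 360/46189, sgn +1
Racah Σ t=6..6: t=6:+1/6270566400 = 1/6270566400
⇒ 3j(8 5 7; -7 5 2)² = 25/3876, sgn -1
4πI² = N·(3j₀)²·(3jₘ)² = 11250/79781
I = -1·√(0.141011/4π) = -0.10593064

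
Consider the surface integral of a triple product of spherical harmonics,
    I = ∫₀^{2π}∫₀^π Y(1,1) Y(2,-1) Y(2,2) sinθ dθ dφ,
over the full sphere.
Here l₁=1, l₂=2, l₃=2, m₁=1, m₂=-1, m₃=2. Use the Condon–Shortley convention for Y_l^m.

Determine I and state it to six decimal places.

m-sum = 1 − 1 + 2 = 2 ≠ 0 ⇒ I = 0

0.000000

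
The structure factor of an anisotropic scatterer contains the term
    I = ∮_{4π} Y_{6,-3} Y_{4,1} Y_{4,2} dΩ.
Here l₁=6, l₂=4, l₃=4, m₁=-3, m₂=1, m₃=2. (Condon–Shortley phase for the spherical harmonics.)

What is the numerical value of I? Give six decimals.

-0.103072

Checks pass: Σm=0; 14 even; l₃=4∈[2,10].
(2·6+1)(2·4+1)(2·4+1) = 1053
Δ: 6! 6! 2! / 15! → 1/1261260
sum: t=2:+1/4608 t=3:−1/1296 t=4:+1/4608 = -7/20736
3j²(6 4 4; 0 0 0) = Δ·Π!·Σ² = 20/1287  (sign -1)
sum: t=3:−1/51840 t=4:+1/5760 t=5:−1/11520 = 7/103680
3j²(6 4 4; -3 1 2) = Δ·Π!·Σ² = 7/858  (sign +1)
combine: 4πI² = 1053·20/1287·7/858 = 210/1573
take √, sign -1: I = -0.10307192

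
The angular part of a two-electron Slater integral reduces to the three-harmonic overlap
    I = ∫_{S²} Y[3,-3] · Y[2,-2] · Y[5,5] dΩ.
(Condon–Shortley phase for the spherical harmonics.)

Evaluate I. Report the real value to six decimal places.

-0.347235

Rules hold: Σm=0, L=10 even, 1≤5≤5.
N = 7·5·11 = 385
Δ = 0!·6!·4!/11! = 1/2310
Racah Σ t=0..0: t=0:+1/144 = 1/144
⇒ 3j(3 2 5; 0 0 0)² = 10/231, sgn -1
Racah Σ t=0..0: t=0:+1/17280 = 1/17280
⇒ 3j(3 2 5; -3 -2 5)² = 1/11, sgn +1
4πI² = N·(3j₀)²·(3jₘ)² = 50/33
I = -1·√(1.51515/4π) = -0.34723469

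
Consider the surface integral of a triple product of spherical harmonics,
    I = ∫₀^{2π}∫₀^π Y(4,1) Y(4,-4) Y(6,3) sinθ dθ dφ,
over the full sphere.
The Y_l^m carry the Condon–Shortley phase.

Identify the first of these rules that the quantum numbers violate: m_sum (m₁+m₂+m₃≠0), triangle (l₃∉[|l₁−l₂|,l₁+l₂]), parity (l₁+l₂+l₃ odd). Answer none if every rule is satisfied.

azimuthal sum: 1 − 4 + 3 = 0  ✓
0 ≤ 6 ≤ 8 (triangle on l)  ✓
L = 4 + 4 + 6 = 14 (even)  ✓

none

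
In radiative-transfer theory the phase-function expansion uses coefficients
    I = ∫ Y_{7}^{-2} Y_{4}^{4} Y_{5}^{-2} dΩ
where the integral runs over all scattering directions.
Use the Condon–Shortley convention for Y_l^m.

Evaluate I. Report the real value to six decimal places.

Rules hold: Σm=0, L=16 even, 3≤5≤11.
N = 15·9·11 = 1485
Δ = 6!·8!·2!/17! = 1/6126120
Racah Σ t=2..4: t=2:+1/69120 t=3:−1/20736 t=4:+1/69120 = -1/51840
⇒ 3j(7 4 5; 0 0 0)² = 280/21879, sgn +1
Racah Σ t=6..6: t=6:+1/1036800 = 1/1036800
⇒ 3j(7 4 5; -2 4 -2)² = 98/12155, sgn -1
4πI² = N·(3j₀)²·(3jₘ)² = 82320/537251
I = -1·√(0.153224/4π) = -0.11042290

-0.110423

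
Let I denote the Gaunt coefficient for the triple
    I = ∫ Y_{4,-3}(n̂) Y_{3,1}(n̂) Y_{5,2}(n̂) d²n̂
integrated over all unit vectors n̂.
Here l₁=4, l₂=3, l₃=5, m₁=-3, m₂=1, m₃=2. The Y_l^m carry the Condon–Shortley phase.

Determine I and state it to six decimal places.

m-sum 0 ✓  L=12 even ✓  1≤5≤7 ✓
Π(2lᵢ+1) = 9×7×11 = 693
triangle coeff Δ(4,3,5) = 1/180180
Σ_t [0,2]: t=0:+1/576 t=1:−1/144 t=2:+1/576 = -1/288
(3j)²=20/1001 [(4 3 5; 0 0 0)], sign=+1
Σ_t [1,2]: t=1:−1/4320 t=2:+1/960 = 7/8640
(3j)²=343/12870 [(4 3 5; -3 1 2)], sign=-1
⇒ 4πI² = 686/1859
I = (-1)√(686/1859/(4π)) = -0.17136315

-0.171363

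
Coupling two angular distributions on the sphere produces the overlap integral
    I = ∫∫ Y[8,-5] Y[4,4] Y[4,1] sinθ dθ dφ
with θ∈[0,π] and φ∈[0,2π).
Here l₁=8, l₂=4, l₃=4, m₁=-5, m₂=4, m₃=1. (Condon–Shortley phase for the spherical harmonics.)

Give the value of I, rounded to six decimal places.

m-sum 0 ✓  L=16 even ✓  4≤4≤12 ✓
Π(2lᵢ+1) = 17×9×9 = 1377
triangle coeff Δ(8,4,4) = 1/218790
Σ_t [4,4]: t=4:+1/331776 = 1/331776
(3j)²=490/21879 [(8 4 4; 0 0 0)], sign=+1
Σ_t [8,8]: t=8:+1/29030400 = 1/29030400
(3j)²=1/170 [(8 4 4; -5 4 1)], sign=-1
⇒ 4πI² = 441/2431
I = (-1)√(441/2431/(4π)) = -0.12014948

-0.120149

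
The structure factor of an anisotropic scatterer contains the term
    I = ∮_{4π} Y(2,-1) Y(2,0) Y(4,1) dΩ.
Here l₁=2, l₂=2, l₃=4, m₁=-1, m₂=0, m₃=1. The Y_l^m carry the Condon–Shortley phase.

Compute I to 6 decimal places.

-0.220728

Rules hold: Σm=0, L=8 even, 0≤4≤4.
N = 5·5·9 = 225
Δ = 0!·4!·4!/9! = 1/630
Racah Σ t=0..0: t=0:+1/16 = 1/16
⇒ 3j(2 2 4; 0 0 0)² = 2/35, sgn +1
Racah Σ t=0..0: t=0:+1/24 = 1/24
⇒ 3j(2 2 4; -1 0 1)² = 1/21, sgn -1
4πI² = N·(3j₀)²·(3jₘ)² = 30/49
I = -1·√(0.612245/4π) = -0.22072812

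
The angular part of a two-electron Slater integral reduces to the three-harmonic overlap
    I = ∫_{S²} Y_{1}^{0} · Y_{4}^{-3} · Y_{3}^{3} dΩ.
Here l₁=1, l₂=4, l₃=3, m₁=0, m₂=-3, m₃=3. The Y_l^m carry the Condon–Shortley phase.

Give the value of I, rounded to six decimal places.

Rules hold: Σm=0, L=8 even, 3≤3≤5.
N = 3·9·7 = 189
Δ = 2!·0!·6!/9! = 1/252
Racah Σ t=1..1: t=1:−1/36 = -1/36
⇒ 3j(1 4 3; 0 0 0)² = 4/63, sgn +1
Racah Σ t=1..1: t=1:−1/720 = -1/720
⇒ 3j(1 4 3; 0 -3 3)² = 1/36, sgn -1
4πI² = N·(3j₀)²·(3jₘ)² = 1/3
I = -1·√(0.333333/4π) = -0.16286750

-0.162868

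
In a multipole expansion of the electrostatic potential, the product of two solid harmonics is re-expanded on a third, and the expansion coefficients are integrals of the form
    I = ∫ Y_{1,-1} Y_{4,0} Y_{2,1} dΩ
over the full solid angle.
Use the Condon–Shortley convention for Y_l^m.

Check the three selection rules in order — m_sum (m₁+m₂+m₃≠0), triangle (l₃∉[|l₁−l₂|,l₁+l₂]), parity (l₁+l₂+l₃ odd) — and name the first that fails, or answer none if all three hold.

azimuthal sum: -1 + 0 + 1 = 0  ✓
3 ≤ 2 ≤ 5 (triangle on l)  ✗
L = 1 + 4 + 2 = 7 (odd)

triangle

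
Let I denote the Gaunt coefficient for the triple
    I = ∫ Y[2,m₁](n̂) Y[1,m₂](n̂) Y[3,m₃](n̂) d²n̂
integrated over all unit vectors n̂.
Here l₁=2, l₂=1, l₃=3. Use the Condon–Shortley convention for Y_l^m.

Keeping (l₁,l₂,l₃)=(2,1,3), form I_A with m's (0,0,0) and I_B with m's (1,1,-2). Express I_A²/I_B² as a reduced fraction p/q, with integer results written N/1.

9/10

l's match ⇒ only the (l;m) 3-j factors differ between A and B.
A: triangle coeff Δ(2,1,3) = 1/105; Σ_t [0,0]: t=0:+1/4 = 1/4; (3j)²=3/35 [(2 1 3; 0 0 0)], sign=-1
B: triangle coeff Δ(2,1,3) = 1/105; Σ_t [0,0]: t=0:+1/12 = 1/12; (3j)²=2/21 [(2 1 3; 1 1 -2)], sign=-1
I_A²/I_B² = (3/35)/(2/21) = 9/10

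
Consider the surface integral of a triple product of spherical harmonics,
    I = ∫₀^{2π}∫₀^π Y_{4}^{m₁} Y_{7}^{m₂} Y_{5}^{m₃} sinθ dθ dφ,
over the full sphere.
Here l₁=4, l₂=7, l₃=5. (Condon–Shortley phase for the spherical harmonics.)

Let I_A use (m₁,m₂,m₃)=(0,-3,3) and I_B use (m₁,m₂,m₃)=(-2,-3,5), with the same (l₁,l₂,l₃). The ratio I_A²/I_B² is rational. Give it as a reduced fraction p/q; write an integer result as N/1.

l's match ⇒ only the (l;m) 3-j factors differ between A and B.
A: triangle coeff Δ(4,7,5) = 1/6126120; Σ_t [2,4]: t=2:+1/138240 t=3:−1/181440 t=4:+1/3870720 = 23/11612160; (3j)²=529/204204 [(4 7 5; 0 -3 3)], sign=+1
B: triangle coeff Δ(4,7,5) = 1/6126120; Σ_t [4,4]: t=4:+1/3870720 = 1/3870720; (3j)²=675/136136 [(4 7 5; -2 -3 5)], sign=+1
I_A²/I_B² = (529/204204)/(675/136136) = 1058/2025

1058/2025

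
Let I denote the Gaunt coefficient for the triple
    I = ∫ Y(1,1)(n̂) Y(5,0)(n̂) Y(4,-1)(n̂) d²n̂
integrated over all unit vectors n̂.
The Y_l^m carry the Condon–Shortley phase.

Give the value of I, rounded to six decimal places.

Rules hold: Σm=0, L=10 even, 4≤4≤6.
N = 3·11·9 = 297
Δ = 2!·0!·8!/11! = 1/495
Racah Σ t=1..1: t=1:−1/576 = -1/576
⇒ 3j(1 5 4; 0 0 0)² = 5/99, sgn -1
Racah Σ t=0..0: t=0:+1/1440 = 1/1440
⇒ 3j(1 5 4; 1 0 -1)² = 2/99, sgn -1
4πI² = N·(3j₀)²·(3jₘ)² = 10/33
I = +1·√(0.30303/4π) = 0.15528807

0.155288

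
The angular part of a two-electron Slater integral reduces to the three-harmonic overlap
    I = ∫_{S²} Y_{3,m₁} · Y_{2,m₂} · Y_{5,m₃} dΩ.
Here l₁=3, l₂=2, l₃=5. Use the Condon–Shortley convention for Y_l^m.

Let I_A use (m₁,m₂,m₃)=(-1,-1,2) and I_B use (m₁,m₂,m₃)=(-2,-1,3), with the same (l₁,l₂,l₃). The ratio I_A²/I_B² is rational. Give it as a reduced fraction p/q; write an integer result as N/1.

Shared (l₁,l₂,l₃)=(3,2,5): N and (l;000)² cancel in I_A²/I_B².
A: Δ = 0!·6!·4!/11! = 1/2310; Racah Σ t=0..0: t=0:+1/288 = 1/288; ⇒ 3j(3 2 5; -1 -1 2)² = 1/22, sgn -1
B: Δ = 0!·6!·4!/11! = 1/2310; Racah Σ t=0..0: t=0:+1/720 = 1/720; ⇒ 3j(3 2 5; -2 -1 3)² = 8/165, sgn +1
I_A²/I_B² = (1/22)/(8/165) = 15/16

15/16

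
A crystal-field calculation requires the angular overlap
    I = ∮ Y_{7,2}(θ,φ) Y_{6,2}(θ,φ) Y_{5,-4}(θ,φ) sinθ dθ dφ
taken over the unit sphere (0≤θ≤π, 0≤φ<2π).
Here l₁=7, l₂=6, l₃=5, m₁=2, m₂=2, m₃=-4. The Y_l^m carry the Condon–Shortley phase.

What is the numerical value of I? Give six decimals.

Checks pass: Σm=0; 18 even; l₃=5∈[1,13].
(2·7+1)(2·6+1)(2·5+1) = 2145
Δ: 8! 6! 4! / 19! → 1/174594420
sum: t=2:+1/4147200 t=3:−1/207360 t=4:+1/82944 t=5:−1/207360 t=6:+1/4147200 = 1/345600
3j²(7 6 5; 0 0 0) = Δ·Π!·Σ² = 420/46189  (sign -1)
sum: t=4:+1/1658880 t=5:−1/3110400 = 7/24883200
3j²(7 6 5; 2 2 -4) = Δ·Π!·Σ² = 4802/692835  (sign -1)
combine: 4πI² = 2145·420/46189·4802/692835 = 2016840/14919047
take √, sign +1: I = 0.10371946

0.103719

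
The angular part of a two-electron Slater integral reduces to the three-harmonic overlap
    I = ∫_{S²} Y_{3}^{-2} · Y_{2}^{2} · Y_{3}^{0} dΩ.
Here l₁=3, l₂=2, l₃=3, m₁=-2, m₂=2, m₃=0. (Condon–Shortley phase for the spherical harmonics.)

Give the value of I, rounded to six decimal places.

Rules hold: Σm=0, L=8 even, 1≤3≤5.
N = 7·5·7 = 245
Δ = 2!·4!·2!/9! = 1/3780
Racah Σ t=0..2: t=0:+1/24 t=1:−1/4 t=2:+1/24 = -1/6
⇒ 3j(3 2 3; 0 0 0)² = 4/105, sgn +1
Racah Σ t=2..2: t=2:+1/24 = 1/24
⇒ 3j(3 2 3; -2 2 0)² = 1/21, sgn -1
4πI² = N·(3j₀)²·(3jₘ)² = 4/9
I = -1·√(0.444444/4π) = -0.18806319

-0.188063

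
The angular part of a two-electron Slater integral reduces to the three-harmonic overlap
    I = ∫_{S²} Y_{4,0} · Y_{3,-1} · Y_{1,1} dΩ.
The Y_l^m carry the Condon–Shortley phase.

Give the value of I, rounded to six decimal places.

0.150786

Rules hold: Σm=0, L=8 even, 1≤1≤7.
N = 9·7·3 = 189
Δ = 6!·2!·0!/9! = 1/252
Racah Σ t=3..3: t=3:−1/36 = -1/36
⇒ 3j(4 3 1; 0 0 0)² = 4/63, sgn +1
Racah Σ t=2..2: t=2:+1/96 = 1/96
⇒ 3j(4 3 1; 0 -1 1)² = 1/42, sgn +1
4πI² = N·(3j₀)²·(3jₘ)² = 2/7
I = +1·√(0.285714/4π) = 0.15078601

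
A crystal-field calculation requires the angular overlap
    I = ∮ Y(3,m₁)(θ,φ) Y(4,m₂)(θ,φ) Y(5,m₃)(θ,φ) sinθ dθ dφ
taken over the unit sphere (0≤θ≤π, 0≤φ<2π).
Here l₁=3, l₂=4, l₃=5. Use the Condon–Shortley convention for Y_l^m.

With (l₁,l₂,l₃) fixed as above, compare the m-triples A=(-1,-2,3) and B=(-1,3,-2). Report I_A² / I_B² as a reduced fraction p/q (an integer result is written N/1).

243/343

Same 3,4,5: normalisation and zero-m 3j drop out of the ratio.
A: Δ: 2! 4! 6! / 13! → 1/180180; sum: t=0:+1/2304 t=1:−1/720 t=2:+1/5760 = -1/1280; 3j²(3 4 5; -1 -2 3) = Δ·Π!·Σ² = 27/1430  (sign -1)
B: Δ: 2! 4! 6! / 13! → 1/180180; sum: t=1:−1/4320 t=2:+1/960 = 7/8640; 3j²(3 4 5; -1 3 -2) = Δ·Π!·Σ² = 343/12870  (sign -1)
I_A²/I_B² = (27/1430)/(343/12870) = 243/343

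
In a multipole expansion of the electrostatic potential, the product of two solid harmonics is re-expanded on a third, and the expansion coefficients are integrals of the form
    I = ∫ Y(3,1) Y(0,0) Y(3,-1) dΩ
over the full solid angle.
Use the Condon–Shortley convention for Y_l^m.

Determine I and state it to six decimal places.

-0.282095

m-sum 0 ✓  L=6 even ✓  3≤3≤3 ✓
Π(2lᵢ+1) = 7×1×7 = 49
triangle coeff Δ(3,0,3) = 1/7
Σ_t [0,0]: t=0:+1/36 = 1/36
(3j)²=1/7 [(3 0 3; 0 0 0)], sign=-1
Σ_t [0,0]: t=0:+1/48 = 1/48
(3j)²=1/7 [(3 0 3; 1 0 -1)], sign=+1
⇒ 4πI² = 1/1
I = (-1)√(1/1/(4π)) = -0.28209479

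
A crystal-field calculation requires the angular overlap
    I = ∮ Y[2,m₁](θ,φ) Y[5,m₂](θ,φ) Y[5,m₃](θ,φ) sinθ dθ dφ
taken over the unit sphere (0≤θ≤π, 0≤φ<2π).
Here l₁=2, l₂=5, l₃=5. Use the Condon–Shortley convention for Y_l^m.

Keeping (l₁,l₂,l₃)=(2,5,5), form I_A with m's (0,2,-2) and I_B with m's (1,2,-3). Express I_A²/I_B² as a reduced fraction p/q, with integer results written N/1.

Same 2,5,5: normalisation and zero-m 3j drop out of the ratio.
A: Δ: 2! 2! 8! / 13! → 1/38610; sum: t=0:+1/20160 t=1:−1/1440 t=2:+1/2880 = -1/3360; 3j²(2 5 5; 0 2 -2) = Δ·Π!·Σ² = 6/715  (sign +1)
B: Δ: 2! 2! 8! / 13! → 1/38610; sum: t=0:+1/10080 t=1:−1/2880 = -1/4032; 3j²(2 5 5; 1 2 -3) = Δ·Π!·Σ² = 10/429  (sign -1)
I_A²/I_B² = (6/715)/(10/429) = 9/25

9/25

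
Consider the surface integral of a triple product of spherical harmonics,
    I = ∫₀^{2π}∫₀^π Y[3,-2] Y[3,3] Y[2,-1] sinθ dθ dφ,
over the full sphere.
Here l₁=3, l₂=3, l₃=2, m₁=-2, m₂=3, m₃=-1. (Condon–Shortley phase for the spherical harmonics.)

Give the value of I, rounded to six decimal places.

-0.210261

Checks pass: Σm=0; 8 even; l₃=2∈[0,6].
(2·3+1)(2·3+1)(2·2+1) = 245
Δ: 4! 2! 2! / 9! → 1/3780
sum: t=1:−1/24 t=2:+1/4 t=3:−1/24 = 1/6
3j²(3 3 2; 0 0 0) = Δ·Π!·Σ² = 4/105  (sign +1)
sum: t=4:+1/48 = 1/48
3j²(3 3 2; -2 3 -1) = Δ·Π!·Σ² = 5/84  (sign -1)
combine: 4πI² = 245·4/105·5/84 = 5/9
take √, sign -1: I = -0.21026104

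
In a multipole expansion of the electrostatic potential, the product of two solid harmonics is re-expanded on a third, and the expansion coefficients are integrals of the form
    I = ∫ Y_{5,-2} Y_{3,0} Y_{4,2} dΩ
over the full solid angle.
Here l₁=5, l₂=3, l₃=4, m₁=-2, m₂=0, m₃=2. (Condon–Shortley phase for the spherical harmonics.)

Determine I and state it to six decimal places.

Rules hold: Σm=0, L=12 even, 2≤4≤8.
N = 11·7·9 = 693
Δ = 4!·6!·2!/13! = 1/180180
Racah Σ t=1..3: t=1:−1/576 t=2:+1/144 t=3:−1/576 = 1/288
⇒ 3j(5 3 4; 0 0 0)² = 20/1001, sgn +1
Racah Σ t=1..3: t=1:−1/8640 t=2:+1/480 t=3:−1/576 = 1/4320
⇒ 3j(5 3 4; -2 0 2)² = 1/2145, sgn +1
4πI² = N·(3j₀)²·(3jₘ)² = 12/1859
I = +1·√(0.00645508/4π) = 0.02266449

0.022664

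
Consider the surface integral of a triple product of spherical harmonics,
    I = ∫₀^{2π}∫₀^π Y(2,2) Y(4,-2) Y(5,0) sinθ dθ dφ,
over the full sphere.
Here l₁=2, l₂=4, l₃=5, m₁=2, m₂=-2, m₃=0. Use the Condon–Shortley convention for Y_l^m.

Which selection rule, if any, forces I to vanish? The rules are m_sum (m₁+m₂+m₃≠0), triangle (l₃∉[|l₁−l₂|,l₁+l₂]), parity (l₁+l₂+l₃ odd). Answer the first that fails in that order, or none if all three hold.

m₁+m₂+m₃ = 2 − 2 + 0 = 0  ✓
triangle: |2−4|=2 ≤ l₃=5 ≤ 2+4=6  ✓
parity: l₁+l₂+l₃ = 11 is odd  ✗

parity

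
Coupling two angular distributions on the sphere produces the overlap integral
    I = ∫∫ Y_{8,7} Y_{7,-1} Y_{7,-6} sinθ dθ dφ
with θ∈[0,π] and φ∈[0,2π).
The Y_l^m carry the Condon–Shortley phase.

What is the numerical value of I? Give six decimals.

-0.151591

m-sum 0 ✓  L=22 even ✓  1≤7≤15 ✓
Π(2lᵢ+1) = 17×15×15 = 3825
triangle coeff Δ(8,7,7) = 1/22086194130
Σ_t [1,7]: t=1:−1/18289152000 t=2:+1/248832000 t=3:−1/24883200 t=4:+1/11943936 t=5:−1/24883200 t=6:+1/248832000 t=7:−1/18289152000 = 11/975421440
(3j)²=1750/289731 [(8 7 7; 0 0 0)], sign=-1
Σ_t [0,1]: t=0:+1/146313216000 t=1:−1/24385536000 = -1/29262643200
(3j)²=650/52003 [(8 7 7; 7 -1 -6)], sign=+1
⇒ 4πI² = 937500/3246473
I = (-1)√(937500/3246473/(4π)) = -0.15159149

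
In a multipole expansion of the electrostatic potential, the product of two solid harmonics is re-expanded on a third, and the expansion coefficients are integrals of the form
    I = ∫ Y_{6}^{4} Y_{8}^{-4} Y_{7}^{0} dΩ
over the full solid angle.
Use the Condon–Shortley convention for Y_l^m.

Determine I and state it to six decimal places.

L=21 odd ⇒ parity kills the (l;000) factor ⇒ I = 0

0.000000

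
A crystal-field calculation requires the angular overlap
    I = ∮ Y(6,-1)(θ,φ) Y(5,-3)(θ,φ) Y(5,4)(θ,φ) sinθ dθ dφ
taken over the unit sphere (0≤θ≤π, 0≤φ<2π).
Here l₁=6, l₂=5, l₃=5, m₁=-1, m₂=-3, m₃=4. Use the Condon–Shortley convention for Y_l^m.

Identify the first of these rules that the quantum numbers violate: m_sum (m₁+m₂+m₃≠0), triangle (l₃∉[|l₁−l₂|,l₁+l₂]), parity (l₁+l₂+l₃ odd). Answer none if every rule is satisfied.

none

azimuthal sum: -1 − 3 + 4 = 0  ✓
1 ≤ 5 ≤ 11 (triangle on l)  ✓
L = 6 + 5 + 5 = 16 (even)  ✓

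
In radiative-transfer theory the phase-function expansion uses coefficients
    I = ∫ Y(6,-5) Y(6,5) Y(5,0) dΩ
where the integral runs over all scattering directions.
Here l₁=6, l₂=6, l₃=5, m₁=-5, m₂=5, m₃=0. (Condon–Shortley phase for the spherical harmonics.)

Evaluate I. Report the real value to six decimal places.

Σlᵢ=17 odd — θ-integrand is odd under cosθ→−cosθ; I=0

0.000000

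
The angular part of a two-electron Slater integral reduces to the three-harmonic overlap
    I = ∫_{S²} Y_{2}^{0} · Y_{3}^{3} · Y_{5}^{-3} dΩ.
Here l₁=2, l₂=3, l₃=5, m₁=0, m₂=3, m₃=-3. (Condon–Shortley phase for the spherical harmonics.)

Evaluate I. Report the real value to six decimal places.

-0.126792

Checks pass: Σm=0; 10 even; l₃=5∈[1,5].
(2·2+1)(2·3+1)(2·5+1) = 385
Δ: 0! 4! 6! / 11! → 1/2310
sum: t=0:+1/144 = 1/144
3j²(2 3 5; 0 0 0) = Δ·Π!·Σ² = 10/231  (sign -1)
sum: t=0:+1/2880 = 1/2880
3j²(2 3 5; 0 3 -3) = Δ·Π!·Σ² = 2/165  (sign +1)
combine: 4πI² = 385·10/231·2/165 = 20/99
take √, sign -1: I = -0.12679218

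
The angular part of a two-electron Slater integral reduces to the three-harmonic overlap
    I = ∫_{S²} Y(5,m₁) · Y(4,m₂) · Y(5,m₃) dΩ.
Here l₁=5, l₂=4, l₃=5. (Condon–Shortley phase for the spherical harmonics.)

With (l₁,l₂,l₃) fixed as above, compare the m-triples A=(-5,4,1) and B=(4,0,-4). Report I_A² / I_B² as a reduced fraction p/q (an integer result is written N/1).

1/3

Same 5,4,5: normalisation and zero-m 3j drop out of the ratio.
A: Δ: 4! 6! 4! / 15! → 1/3153150; sum: t=4:+1/414720 = 1/414720; 3j²(5 4 5; -5 4 1) = Δ·Π!·Σ² = 2/429  (sign +1)
B: Δ: 4! 6! 4! / 15! → 1/3153150; sum: t=0:+1/69120 t=1:−1/25920 = -1/41472; 3j²(5 4 5; 4 0 -4) = Δ·Π!·Σ² = 2/143  (sign +1)
I_A²/I_B² = (2/429)/(2/143) = 1/3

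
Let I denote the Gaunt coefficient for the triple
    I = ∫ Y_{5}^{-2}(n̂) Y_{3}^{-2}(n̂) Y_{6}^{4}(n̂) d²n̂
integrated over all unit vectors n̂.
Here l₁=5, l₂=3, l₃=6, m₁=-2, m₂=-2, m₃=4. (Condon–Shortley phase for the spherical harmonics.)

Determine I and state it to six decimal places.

0.088266

m-sum 0 ✓  L=14 even ✓  2≤6≤8 ✓
Π(2lᵢ+1) = 11×7×13 = 1001
triangle coeff Δ(5,3,6) = 1/675675
Σ_t [0,2]: t=0:+1/8640 t=1:−1/2304 t=2:+1/8640 = -7/34560
(3j)²=7/429 [(5 3 6; 0 0 0)], sign=-1
Σ_t [0,1]: t=0:+1/60480 t=1:−1/34560 = -1/80640
(3j)²=6/1001 [(5 3 6; -2 -2 4)], sign=-1
⇒ 4πI² = 14/143
I = (+1)√(14/143/(4π)) = 0.08826552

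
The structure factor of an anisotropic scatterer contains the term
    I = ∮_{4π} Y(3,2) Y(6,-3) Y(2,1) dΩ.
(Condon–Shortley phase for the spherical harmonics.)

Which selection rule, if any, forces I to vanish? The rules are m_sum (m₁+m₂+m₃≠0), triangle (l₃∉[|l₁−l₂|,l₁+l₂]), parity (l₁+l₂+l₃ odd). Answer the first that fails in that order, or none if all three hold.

triangle

azimuthal sum: 2 − 3 + 1 = 0  ✓
3 ≤ 2 ≤ 9 (triangle on l)  ✗
L = 3 + 6 + 2 = 11 (odd)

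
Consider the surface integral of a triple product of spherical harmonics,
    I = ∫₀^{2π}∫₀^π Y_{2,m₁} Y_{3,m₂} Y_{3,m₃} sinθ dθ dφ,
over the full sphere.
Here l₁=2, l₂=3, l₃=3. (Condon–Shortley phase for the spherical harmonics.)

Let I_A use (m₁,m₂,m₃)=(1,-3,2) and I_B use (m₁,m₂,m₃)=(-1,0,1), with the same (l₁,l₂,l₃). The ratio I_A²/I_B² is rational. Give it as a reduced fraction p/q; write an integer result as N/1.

25/2

Shared (l₁,l₂,l₃)=(2,3,3): N and (l;000)² cancel in I_A²/I_B².
A: Δ = 2!·2!·4!/9! = 1/3780; Racah Σ t=0..0: t=0:+1/48 = 1/48; ⇒ 3j(2 3 3; 1 -3 2)² = 5/84, sgn -1
B: Δ = 2!·2!·4!/9! = 1/3780; Racah Σ t=1..2: t=1:−1/8 t=2:+1/12 = -1/24; ⇒ 3j(2 3 3; -1 0 1)² = 1/210, sgn -1
I_A²/I_B² = (5/84)/(1/210) = 25/2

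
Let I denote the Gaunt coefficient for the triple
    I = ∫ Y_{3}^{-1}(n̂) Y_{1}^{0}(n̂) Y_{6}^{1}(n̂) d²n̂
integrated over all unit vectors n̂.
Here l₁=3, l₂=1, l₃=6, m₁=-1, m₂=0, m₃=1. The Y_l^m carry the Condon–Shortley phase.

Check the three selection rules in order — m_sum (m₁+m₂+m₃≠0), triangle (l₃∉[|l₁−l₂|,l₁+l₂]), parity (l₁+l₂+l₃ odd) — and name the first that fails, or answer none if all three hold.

m₁+m₂+m₃ = -1 + 0 + 1 = 0  ✓
triangle: |3−1|=2 ≤ l₃=6 ≤ 3+1=4  ✗
parity: l₁+l₂+l₃ = 10 is even

triangle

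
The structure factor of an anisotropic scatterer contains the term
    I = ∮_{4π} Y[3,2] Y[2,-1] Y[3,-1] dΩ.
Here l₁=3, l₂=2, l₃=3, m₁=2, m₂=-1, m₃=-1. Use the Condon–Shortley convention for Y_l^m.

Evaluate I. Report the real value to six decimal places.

m-sum 0 ✓  L=8 even ✓  1≤3≤5 ✓
Π(2lᵢ+1) = 7×5×7 = 245
triangle coeff Δ(3,2,3) = 1/3780
Σ_t [0,2]: t=0:+1/24 t=1:−1/4 t=2:+1/24 = -1/6
(3j)²=4/105 [(3 2 3; 0 0 0)], sign=+1
Σ_t [0,1]: t=0:+1/12 t=1:−1/48 = 1/16
(3j)²=1/28 [(3 2 3; 2 -1 -1)], sign=+1
⇒ 4πI² = 1/3
I = (+1)√(1/3/(4π)) = 0.16286750

0.162868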